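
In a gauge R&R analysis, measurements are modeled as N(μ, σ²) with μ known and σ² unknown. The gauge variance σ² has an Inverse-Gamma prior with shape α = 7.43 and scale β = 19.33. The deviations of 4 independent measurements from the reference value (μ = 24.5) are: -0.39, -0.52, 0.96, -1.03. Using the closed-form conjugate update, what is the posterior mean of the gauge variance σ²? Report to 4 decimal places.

2.4356

With known mean μ and an Inverse-Gamma(α, β) prior on σ², the Normal likelihood is conjugate: posterior is Inv-Gamma(α + n/2, β + Σ(xᵢ−μ)²/2).
Σ(xᵢ−μ)² = (-0.39)² + (-0.52)² + (0.96)² + (-1.03)² = 2.4050.
Posterior: Inv-Gamma(7.43 + 4/2, 19.33 + 2.4050/2) = Inv-Gamma(9.43, 20.53250).
E[σ²|data] = β/(α−1) = 20.53250/8.43 = 2.4356.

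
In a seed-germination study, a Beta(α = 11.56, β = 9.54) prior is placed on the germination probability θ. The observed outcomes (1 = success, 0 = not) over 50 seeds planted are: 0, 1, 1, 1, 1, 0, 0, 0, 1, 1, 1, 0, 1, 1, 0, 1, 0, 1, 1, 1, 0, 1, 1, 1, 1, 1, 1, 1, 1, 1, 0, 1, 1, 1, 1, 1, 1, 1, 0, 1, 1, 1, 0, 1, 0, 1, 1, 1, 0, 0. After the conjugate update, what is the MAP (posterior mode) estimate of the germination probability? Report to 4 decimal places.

0.6738

The Beta prior is conjugate to a Binomial/Bernoulli likelihood; the update adds successes to α and failures to β.
Posterior: Beta(α+k, β+n−k) = Beta(11.56+36, 9.54+14) = Beta(47.56, 23.54).
Mode of Beta(a,b) for a,b>1 is (a−1)/(a+b−2) = 46.56/69.10 = 0.6738.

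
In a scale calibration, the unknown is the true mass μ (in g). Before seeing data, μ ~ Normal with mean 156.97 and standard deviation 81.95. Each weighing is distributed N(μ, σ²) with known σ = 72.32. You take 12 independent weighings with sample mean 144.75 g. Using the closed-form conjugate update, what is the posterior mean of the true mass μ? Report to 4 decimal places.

For Normal data with known variance σ², a Normal(μ₀, σ₀²) prior on μ is conjugate. Posterior precision = 1/σ₀² + n/σ²; posterior mean is the precision-weighted average of μ₀ and x̄.
n·x̄ = 12·144.75 = 1737.
σ₀² = 81.95² = 6715.8025, σ² = 72.32² = 5230.1824; σ² + n·σ₀² = 5230.1824 + 12·6715.8025 = 85819.8124.
Posterior mean = (μ₀/σ₀² + n·x̄/σ²)/(1/σ₀² + n/σ²) = (σ²·μ₀ + σ₀²·n·x̄)/(σ² + n·σ₀²) = (5230.1824·156.97 + 6715.8025·1737)/85819.8124 = 12486330.673828/85819.8124 = 145.4947.

145.4947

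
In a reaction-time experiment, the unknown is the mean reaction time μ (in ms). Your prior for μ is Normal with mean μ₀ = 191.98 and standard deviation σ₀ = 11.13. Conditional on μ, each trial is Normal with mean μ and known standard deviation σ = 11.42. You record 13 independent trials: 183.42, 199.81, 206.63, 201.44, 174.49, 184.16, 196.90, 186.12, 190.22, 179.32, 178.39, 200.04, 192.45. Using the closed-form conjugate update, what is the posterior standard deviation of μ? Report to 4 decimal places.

3.0464

For Normal data with known variance σ², a Normal(μ₀, σ₀²) prior on μ is conjugate. Posterior precision = 1/σ₀² + n/σ²; posterior mean is the precision-weighted average of μ₀ and x̄.
σ₀² = 11.13² = 123.8769, σ² = 11.42² = 130.4164; σ² + n·σ₀² = 130.4164 + 13·123.8769 = 1740.8161.
Posterior precision = 1/σ₀² + n/σ² = 1/123.8769 + 13/130.4164 = (σ² + n·σ₀²)/(σ₀²σ²) = 1740.8161/(123.8769·130.4164); posterior variance σₙ² = σ₀²σ²/(σ² + n·σ₀²) = 123.8769·130.4164/1740.8161 = 9.280463.
Posterior SD = √σₙ² = √(123.8769·130.4164/1740.8161) = 3.0464.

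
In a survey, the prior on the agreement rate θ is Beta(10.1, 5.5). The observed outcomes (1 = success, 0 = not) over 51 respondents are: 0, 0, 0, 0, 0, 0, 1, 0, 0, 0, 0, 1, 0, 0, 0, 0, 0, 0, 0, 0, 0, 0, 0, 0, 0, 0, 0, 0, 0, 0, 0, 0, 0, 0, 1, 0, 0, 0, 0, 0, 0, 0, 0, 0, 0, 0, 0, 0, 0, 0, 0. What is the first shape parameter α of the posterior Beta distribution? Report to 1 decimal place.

The Beta prior is conjugate to a Binomial/Bernoulli likelihood; the update adds successes to α and failures to β.
Posterior: Beta(α+k, β+n−k) = Beta(10.1+3, 5.5+48) = Beta(13.1, 53.5).
Posterior α = 13.1.

13.1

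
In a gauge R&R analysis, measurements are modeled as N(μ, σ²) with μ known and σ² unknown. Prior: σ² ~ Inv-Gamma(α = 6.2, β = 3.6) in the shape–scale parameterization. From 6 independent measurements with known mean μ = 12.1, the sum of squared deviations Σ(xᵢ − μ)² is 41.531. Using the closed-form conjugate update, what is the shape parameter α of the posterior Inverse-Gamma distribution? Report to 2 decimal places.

9.20

With known mean μ and an Inverse-Gamma(α, β) prior on σ², the Normal likelihood is conjugate: posterior is Inv-Gamma(α + n/2, β + Σ(xᵢ−μ)²/2).
Posterior: Inv-Gamma(6.2 + 6/2, 3.6 + 41.531/2) = Inv-Gamma(9.20, 24.3655).
Posterior α = 9.20.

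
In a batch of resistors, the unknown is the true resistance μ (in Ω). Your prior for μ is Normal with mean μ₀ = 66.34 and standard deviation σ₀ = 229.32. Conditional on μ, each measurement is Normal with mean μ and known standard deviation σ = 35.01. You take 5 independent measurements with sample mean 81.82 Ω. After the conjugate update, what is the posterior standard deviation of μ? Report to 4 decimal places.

15.6206

For Normal data with known variance σ², a Normal(μ₀, σ₀²) prior on μ is conjugate. Posterior precision = 1/σ₀² + n/σ²; posterior mean is the precision-weighted average of μ₀ and x̄.
σ₀² = 229.32² = 52587.6624, σ² = 35.01² = 1225.7001; σ² + n·σ₀² = 1225.7001 + 5·52587.6624 = 264164.0121.
Posterior precision = 1/σ₀² + n/σ² = 1/52587.6624 + 5/1225.7001 = (σ² + n·σ₀²)/(σ₀²σ²) = 264164.0121/(52587.6624·1225.7001); posterior variance σₙ² = σ₀²σ²/(σ² + n·σ₀²) = 52587.6624·1225.7001/264164.0121 = 244.002590.
Posterior SD = √σₙ² = √(52587.6624·1225.7001/264164.0121) = 15.6206.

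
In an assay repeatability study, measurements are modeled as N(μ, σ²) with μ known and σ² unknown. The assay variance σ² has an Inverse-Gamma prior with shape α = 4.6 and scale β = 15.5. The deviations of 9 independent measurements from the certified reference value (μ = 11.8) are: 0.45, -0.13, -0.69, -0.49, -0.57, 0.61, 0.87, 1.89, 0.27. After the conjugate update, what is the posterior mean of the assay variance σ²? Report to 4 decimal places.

With known mean μ and an Inverse-Gamma(α, β) prior on σ², the Normal likelihood is conjugate: posterior is Inv-Gamma(α + n/2, β + Σ(xᵢ−μ)²/2).
Σ(xᵢ−μ)² = (0.45)² + (-0.13)² + (-0.69)² + (-0.49)² + (-0.57)² + (0.61)² + (0.87)² + (1.89)² + (0.27)² = 6.0345.
Posterior: Inv-Gamma(4.6 + 9/2, 15.5 + 6.0345/2) = Inv-Gamma(9.10, 18.51725).
E[σ²|data] = β/(α−1) = 18.51725/8.10 = 2.2861.

2.2861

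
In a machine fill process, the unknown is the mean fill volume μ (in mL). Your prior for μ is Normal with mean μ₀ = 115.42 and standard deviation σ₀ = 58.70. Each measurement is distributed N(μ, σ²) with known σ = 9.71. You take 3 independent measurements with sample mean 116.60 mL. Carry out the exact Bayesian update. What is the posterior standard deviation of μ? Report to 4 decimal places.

For Normal data with known variance σ², a Normal(μ₀, σ₀²) prior on μ is conjugate. Posterior precision = 1/σ₀² + n/σ²; posterior mean is the precision-weighted average of μ₀ and x̄.
σ₀² = 58.70² = 3445.69, σ² = 9.71² = 94.2841; σ² + n·σ₀² = 94.2841 + 3·3445.69 = 10431.3541.
Posterior precision = 1/σ₀² + n/σ² = 1/3445.69 + 3/94.2841 = (σ² + n·σ₀²)/(σ₀²σ²) = 10431.3541/(3445.69·94.2841); posterior variance σₙ² = σ₀²σ²/(σ² + n·σ₀²) = 3445.69·94.2841/10431.3541 = 31.143970.
Posterior SD = √σₙ² = √(3445.69·94.2841/10431.3541) = 5.5807.

5.5807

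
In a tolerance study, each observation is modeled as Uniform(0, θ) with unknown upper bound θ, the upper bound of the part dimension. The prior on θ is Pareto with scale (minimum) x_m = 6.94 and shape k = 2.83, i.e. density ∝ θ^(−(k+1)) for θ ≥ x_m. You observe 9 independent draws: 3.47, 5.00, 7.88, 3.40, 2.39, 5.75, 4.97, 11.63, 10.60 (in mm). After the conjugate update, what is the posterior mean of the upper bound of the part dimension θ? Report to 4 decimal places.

12.7039

A Pareto(scale x_m, shape k) prior on the upper bound θ of Uniform(0, θ) is conjugate: posterior is Pareto(max(x_m, max xᵢ), k + n).
Sample maximum = 11.63; prior scale x_m = 6.94 → posterior scale = max = 11.63.
Posterior shape = 2.83 + 9 = 11.83.
E[θ|data] = k·x_m/(k−1) = 11.83·11.63/10.83 = 12.7039.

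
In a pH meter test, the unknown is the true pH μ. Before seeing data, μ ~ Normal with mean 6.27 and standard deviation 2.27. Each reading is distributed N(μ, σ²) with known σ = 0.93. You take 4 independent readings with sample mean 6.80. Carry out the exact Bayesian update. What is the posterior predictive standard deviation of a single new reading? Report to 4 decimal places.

For Normal data with known variance σ², a Normal(μ₀, σ₀²) prior on μ is conjugate. Posterior precision = 1/σ₀² + n/σ²; posterior mean is the precision-weighted average of μ₀ and x̄.
σ₀² = 2.27² = 5.1529, σ² = 0.93² = 0.8649; σ² + n·σ₀² = 0.8649 + 4·5.1529 = 21.4765.
Posterior precision = 1/σ₀² + n/σ² = 1/5.1529 + 4/0.8649 = (σ² + n·σ₀²)/(σ₀²σ²) = 21.4765/(5.1529·0.8649); posterior variance σₙ² = σ₀²σ²/(σ² + n·σ₀²) = 5.1529·0.8649/21.4765 = 0.207517.
Predictive variance for one new observation = σₙ² + σ² = 5.1529·0.8649/21.4765 + 0.8649 = σ²·(σ₀² + 21.4765)/21.4765 = 0.8649·26.6294/21.4765 = 1.072417; SD = √(0.8649·26.6294/21.4765) = 1.0356.

1.0356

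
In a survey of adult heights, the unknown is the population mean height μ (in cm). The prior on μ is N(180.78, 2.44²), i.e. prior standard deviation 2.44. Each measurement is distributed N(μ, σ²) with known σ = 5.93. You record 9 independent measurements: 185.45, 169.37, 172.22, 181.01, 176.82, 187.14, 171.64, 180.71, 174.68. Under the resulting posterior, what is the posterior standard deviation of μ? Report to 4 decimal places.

For Normal data with known variance σ², a Normal(μ₀, σ₀²) prior on μ is conjugate. Posterior precision = 1/σ₀² + n/σ²; posterior mean is the precision-weighted average of μ₀ and x̄.
σ₀² = 2.44² = 5.9536, σ² = 5.93² = 35.1649; σ² + n·σ₀² = 35.1649 + 9·5.9536 = 88.7473.
Posterior precision = 1/σ₀² + n/σ² = 1/5.9536 + 9/35.1649 = (σ² + n·σ₀²)/(σ₀²σ²) = 88.7473/(5.9536·35.1649); posterior variance σₙ² = σ₀²σ²/(σ² + n·σ₀²) = 5.9536·35.1649/88.7473 = 2.359032.
Posterior SD = √σₙ² = √(5.9536·35.1649/88.7473) = 1.5359.

1.5359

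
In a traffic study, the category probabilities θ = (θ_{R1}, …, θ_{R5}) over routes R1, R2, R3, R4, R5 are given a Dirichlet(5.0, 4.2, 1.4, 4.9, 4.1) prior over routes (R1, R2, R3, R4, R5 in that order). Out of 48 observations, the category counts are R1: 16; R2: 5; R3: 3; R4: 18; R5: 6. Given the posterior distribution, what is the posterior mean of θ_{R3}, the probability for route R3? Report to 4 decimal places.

The Dirichlet prior is conjugate to the Multinomial likelihood: each posterior αⱼ = prior αⱼ + observed count nⱼ.
Posterior concentration: (21.0, 9.2, 4.4, 22.9, 10.1), total = 67.6.
E[θ_{R3}|data] = α_{R3}/Σα = 4.4/67.6 = 0.0651.

0.0651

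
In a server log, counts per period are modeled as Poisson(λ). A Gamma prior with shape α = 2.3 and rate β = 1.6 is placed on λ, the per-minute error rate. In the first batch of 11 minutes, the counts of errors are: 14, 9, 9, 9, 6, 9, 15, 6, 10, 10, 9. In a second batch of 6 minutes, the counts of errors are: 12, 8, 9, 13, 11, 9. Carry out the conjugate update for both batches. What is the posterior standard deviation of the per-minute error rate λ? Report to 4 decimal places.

0.7016

With a Gamma(shape α, rate β) prior, the Poisson likelihood is conjugate: the posterior is Gamma(α + ΣXᵢ, β + n).
Batch 1: sum of counts S = 106 over n = 11 minutes.
After batch 1: Gamma(α+S, β+n) = Gamma(2.3+106, 1.6+11) = Gamma(108.3, 12.6).
Batch 2: sum of counts S = 62 over n = 6 minutes.
After batch 2: Gamma(α+S, β+n) = Gamma(108.3+62, 12.6+6) = Gamma(170.3, 18.6).
SD = √α/β = √170.3/18.6 = 0.7016.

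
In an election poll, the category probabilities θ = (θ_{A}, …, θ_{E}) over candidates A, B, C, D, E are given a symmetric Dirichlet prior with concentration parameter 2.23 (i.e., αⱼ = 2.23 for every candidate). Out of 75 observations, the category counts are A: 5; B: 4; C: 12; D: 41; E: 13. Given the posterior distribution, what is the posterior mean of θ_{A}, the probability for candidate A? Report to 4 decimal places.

0.0839

The Dirichlet prior is conjugate to the Multinomial likelihood: each posterior αⱼ = prior αⱼ + observed count nⱼ.
Posterior concentration: (7.23, 6.23, 14.23, 43.23, 15.23), total = 86.15.
E[θ_{A}|data] = α_{A}/Σα = 7.23/86.15 = 0.0839.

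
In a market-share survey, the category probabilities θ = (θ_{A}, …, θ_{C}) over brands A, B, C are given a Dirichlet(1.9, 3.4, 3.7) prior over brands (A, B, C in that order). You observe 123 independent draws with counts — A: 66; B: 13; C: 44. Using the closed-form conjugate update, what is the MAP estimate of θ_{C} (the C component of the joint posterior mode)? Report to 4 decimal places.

The Dirichlet prior is conjugate to the Multinomial likelihood: each posterior αⱼ = prior αⱼ + observed count nⱼ.
Posterior concentration: (67.9, 16.4, 47.7), total = 132.0.
Joint mode component: (α_{C}−1)/(Σα−K) = 46.7/129.0 = 0.3620.

0.3620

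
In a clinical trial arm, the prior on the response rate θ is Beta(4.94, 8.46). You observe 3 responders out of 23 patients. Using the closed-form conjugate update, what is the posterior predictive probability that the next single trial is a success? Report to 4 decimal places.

0.2181

The Beta prior is conjugate to a Binomial/Bernoulli likelihood; the update adds successes to α and failures to β.
Posterior: Beta(α+k, β+n−k) = Beta(4.94+3, 8.46+20) = Beta(7.94, 28.46).
For a single future Bernoulli trial, P(success | data) = α/(α+β) = 0.2181.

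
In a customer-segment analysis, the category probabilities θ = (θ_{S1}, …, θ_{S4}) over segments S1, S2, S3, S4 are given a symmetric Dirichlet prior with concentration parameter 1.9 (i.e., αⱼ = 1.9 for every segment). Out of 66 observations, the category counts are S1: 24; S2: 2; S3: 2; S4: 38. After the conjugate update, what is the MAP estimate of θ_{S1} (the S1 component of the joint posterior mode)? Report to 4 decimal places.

0.3578

The Dirichlet prior is conjugate to the Multinomial likelihood: each posterior αⱼ = prior αⱼ + observed count nⱼ.
Posterior concentration: (25.9, 3.9, 3.9, 39.9), total = 73.6.
Joint mode component: (α_{S1}−1)/(Σα−K) = 24.9/69.6 = 0.3578.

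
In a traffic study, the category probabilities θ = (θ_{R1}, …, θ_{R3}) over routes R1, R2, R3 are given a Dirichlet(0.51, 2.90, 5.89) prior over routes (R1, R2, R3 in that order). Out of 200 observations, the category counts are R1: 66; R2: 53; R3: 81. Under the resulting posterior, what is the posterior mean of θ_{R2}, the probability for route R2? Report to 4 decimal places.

0.2671

The Dirichlet prior is conjugate to the Multinomial likelihood: each posterior αⱼ = prior αⱼ + observed count nⱼ.
Posterior concentration: (66.51, 55.90, 86.89), total = 209.30.
E[θ_{R2}|data] = α_{R2}/Σα = 55.90/209.30 = 0.2671.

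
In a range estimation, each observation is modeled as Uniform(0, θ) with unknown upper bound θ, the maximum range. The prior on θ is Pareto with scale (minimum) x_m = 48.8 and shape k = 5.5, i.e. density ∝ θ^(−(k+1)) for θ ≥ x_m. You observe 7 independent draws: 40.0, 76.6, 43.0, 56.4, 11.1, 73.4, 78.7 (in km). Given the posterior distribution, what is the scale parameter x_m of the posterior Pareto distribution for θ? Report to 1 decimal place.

78.7

A Pareto(scale x_m, shape k) prior on the upper bound θ of Uniform(0, θ) is conjugate: posterior is Pareto(max(x_m, max xᵢ), k + n).
Sample maximum = 78.7; prior scale x_m = 48.8 → posterior scale = max = 78.7.
Posterior shape = 5.5 + 7 = 12.5.
Posterior scale x_m = 78.7.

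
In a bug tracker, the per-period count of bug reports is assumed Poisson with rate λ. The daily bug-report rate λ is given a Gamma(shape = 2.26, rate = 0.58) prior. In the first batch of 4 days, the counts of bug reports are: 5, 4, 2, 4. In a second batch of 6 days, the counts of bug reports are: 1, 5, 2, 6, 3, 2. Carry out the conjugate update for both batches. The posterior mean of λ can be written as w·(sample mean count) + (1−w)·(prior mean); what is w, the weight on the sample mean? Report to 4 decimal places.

0.9452

With a Gamma(shape α, rate β) prior, the Poisson likelihood is conjugate: the posterior is Gamma(α + ΣXᵢ, β + n).
Total number of days: n = 4 + 6 = 10.
Posterior mean = (α₀+S)/(β₀+n) = [n/(β₀+n)]·(S/n) + [β₀/(β₀+n)]·(α₀/β₀), so only n and β₀ enter the weight.
Weight on data w = n/(β₀+n) = 10/(0.58+10) = 10/10.58 = 0.9452.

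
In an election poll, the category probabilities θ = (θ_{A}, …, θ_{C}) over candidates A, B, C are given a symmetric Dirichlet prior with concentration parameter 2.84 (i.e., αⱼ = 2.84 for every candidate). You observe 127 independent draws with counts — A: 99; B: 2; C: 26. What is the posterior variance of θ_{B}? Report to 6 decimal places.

0.000252

The Dirichlet prior is conjugate to the Multinomial likelihood: each posterior αⱼ = prior αⱼ + observed count nⱼ.
Posterior concentration: (101.84, 4.84, 28.84), total = 135.52.
Var[θ_j] = α_j(Σα−α_j)/((Σα)²(Σα+1)) = 4.84·130.68/(135.52²·136.52) = 0.000252.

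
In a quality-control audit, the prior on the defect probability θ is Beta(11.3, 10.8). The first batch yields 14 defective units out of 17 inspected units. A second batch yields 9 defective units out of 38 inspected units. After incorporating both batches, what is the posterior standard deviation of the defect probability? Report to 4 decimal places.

0.0562

The Beta prior is conjugate to a Binomial/Bernoulli likelihood; the update adds successes to α and failures to β.
After batch 1: Beta(11.3+14, 10.8+3) = Beta(25.3, 13.8).
After batch 2: Beta(25.3+9, 13.8+29) = Beta(34.3, 42.8).
Var = αβ/((α+β)²(α+β+1)) = 34.3·42.8/(77.1²·78.1) = 0.00316212; SD = √0.00316212 = 0.0562.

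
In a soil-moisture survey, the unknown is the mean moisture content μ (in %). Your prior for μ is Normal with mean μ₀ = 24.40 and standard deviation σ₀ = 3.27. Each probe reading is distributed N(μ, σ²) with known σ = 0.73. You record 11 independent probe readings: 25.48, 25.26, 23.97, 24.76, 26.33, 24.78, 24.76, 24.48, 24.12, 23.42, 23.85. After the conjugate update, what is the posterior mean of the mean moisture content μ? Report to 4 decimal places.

24.6543

For Normal data with known variance σ², a Normal(μ₀, σ₀²) prior on μ is conjugate. Posterior precision = 1/σ₀² + n/σ²; posterior mean is the precision-weighted average of μ₀ and x̄.
Σxᵢ = 25.48 + 25.26 + 23.97 + 24.76 + 26.33 + 24.78 + 24.76 + 24.48 + 24.12 + 23.42 + 23.85 = 271.21, so n·x̄ = 271.21.
σ₀² = 3.27² = 10.6929, σ² = 0.73² = 0.5329; σ² + n·σ₀² = 0.5329 + 11·10.6929 = 118.1548.
Posterior mean = (μ₀/σ₀² + n·x̄/σ²)/(1/σ₀² + n/σ²) = (σ²·μ₀ + σ₀²·n·x̄)/(σ² + n·σ₀²) = (0.5329·24.40 + 10.6929·271.21)/118.1548 = 2913.024169/118.1548 = 24.6543.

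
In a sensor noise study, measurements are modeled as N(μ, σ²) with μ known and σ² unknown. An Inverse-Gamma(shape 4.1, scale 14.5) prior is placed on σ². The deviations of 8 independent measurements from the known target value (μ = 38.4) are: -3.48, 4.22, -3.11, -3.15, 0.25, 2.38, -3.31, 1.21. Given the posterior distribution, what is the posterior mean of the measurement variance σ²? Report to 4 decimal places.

6.8071

With known mean μ and an Inverse-Gamma(α, β) prior on σ², the Normal likelihood is conjugate: posterior is Inv-Gamma(α + n/2, β + Σ(xᵢ−μ)²/2).
Σ(xᵢ−μ)² = (-3.48)² + (4.22)² + (-3.11)² + (-3.15)² + (0.25)² + (2.38)² + (-3.31)² + (1.21)² = 67.6605.
Posterior: Inv-Gamma(4.1 + 8/2, 14.5 + 67.6605/2) = Inv-Gamma(8.10, 48.33025).
E[σ²|data] = β/(α−1) = 48.33025/7.10 = 6.8071.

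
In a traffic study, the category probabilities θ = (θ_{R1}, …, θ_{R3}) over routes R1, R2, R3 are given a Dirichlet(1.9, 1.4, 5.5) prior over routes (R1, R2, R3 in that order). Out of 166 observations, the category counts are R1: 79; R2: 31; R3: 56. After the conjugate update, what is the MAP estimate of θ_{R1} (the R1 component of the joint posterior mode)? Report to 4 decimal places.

The Dirichlet prior is conjugate to the Multinomial likelihood: each posterior αⱼ = prior αⱼ + observed count nⱼ.
Posterior concentration: (80.9, 32.4, 61.5), total = 174.8.
Joint mode component: (α_{R1}−1)/(Σα−K) = 79.9/171.8 = 0.4651.

0.4651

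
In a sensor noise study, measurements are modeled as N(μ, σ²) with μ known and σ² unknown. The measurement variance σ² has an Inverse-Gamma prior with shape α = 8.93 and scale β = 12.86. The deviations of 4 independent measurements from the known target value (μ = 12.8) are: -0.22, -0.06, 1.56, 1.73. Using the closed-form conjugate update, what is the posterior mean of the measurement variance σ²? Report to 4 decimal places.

With known mean μ and an Inverse-Gamma(α, β) prior on σ², the Normal likelihood is conjugate: posterior is Inv-Gamma(α + n/2, β + Σ(xᵢ−μ)²/2).
Σ(xᵢ−μ)² = (-0.22)² + (-0.06)² + (1.56)² + (1.73)² = 5.4785.
Posterior: Inv-Gamma(8.93 + 4/2, 12.86 + 5.4785/2) = Inv-Gamma(10.93, 15.59925).
E[σ²|data] = β/(α−1) = 15.59925/9.93 = 1.5709.

1.5709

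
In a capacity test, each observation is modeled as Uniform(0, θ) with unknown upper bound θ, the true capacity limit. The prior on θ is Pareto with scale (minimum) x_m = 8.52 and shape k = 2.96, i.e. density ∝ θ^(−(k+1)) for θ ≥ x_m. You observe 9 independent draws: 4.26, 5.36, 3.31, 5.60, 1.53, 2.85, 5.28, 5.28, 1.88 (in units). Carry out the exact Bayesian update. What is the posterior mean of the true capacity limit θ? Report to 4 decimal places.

A Pareto(scale x_m, shape k) prior on the upper bound θ of Uniform(0, θ) is conjugate: posterior is Pareto(max(x_m, max xᵢ), k + n).
Sample maximum = 5.60; prior scale x_m = 8.52 → posterior scale = max = 8.52.
Posterior shape = 2.96 + 9 = 11.96.
E[θ|data] = k·x_m/(k−1) = 11.96·8.52/10.96 = 9.2974.

9.2974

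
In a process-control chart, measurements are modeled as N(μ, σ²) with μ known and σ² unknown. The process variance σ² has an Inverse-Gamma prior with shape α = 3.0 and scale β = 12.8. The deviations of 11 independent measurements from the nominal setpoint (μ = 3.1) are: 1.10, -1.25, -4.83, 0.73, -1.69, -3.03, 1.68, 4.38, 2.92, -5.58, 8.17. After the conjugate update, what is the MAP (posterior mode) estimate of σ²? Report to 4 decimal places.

10.1416

With known mean μ and an Inverse-Gamma(α, β) prior on σ², the Normal likelihood is conjugate: posterior is Inv-Gamma(α + n/2, β + Σ(xᵢ−μ)²/2).
Σ(xᵢ−μ)² = (1.10)² + (-1.25)² + (-4.83)² + (0.73)² + (-1.69)² + (-3.03)² + (1.68)² + (4.38)² + (2.92)² + (-5.58)² + (8.17)² = 167.0898.
Posterior: Inv-Gamma(3.0 + 11/2, 12.8 + 167.0898/2) = Inv-Gamma(8.50, 96.34490).
Mode = β/(α+1) = 96.34490/9.50 = 10.1416.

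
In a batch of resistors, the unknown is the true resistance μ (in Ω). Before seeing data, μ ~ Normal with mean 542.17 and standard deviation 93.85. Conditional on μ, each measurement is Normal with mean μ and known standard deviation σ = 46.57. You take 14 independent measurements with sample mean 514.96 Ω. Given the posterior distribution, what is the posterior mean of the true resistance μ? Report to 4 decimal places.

515.4303

For Normal data with known variance σ², a Normal(μ₀, σ₀²) prior on μ is conjugate. Posterior precision = 1/σ₀² + n/σ²; posterior mean is the precision-weighted average of μ₀ and x̄.
n·x̄ = 14·514.96 = 7209.44.
σ₀² = 93.85² = 8807.8225, σ² = 46.57² = 2168.7649; σ² + n·σ₀² = 2168.7649 + 14·8807.8225 = 125478.2799.
Posterior mean = (μ₀/σ₀² + n·x̄/σ²)/(1/σ₀² + n/σ²) = (σ²·μ₀ + σ₀²·n·x̄)/(σ² + n·σ₀²) = (2168.7649·542.17 + 8807.8225·7209.44)/125478.2799 = 64675307.110233/125478.2799 = 515.4303.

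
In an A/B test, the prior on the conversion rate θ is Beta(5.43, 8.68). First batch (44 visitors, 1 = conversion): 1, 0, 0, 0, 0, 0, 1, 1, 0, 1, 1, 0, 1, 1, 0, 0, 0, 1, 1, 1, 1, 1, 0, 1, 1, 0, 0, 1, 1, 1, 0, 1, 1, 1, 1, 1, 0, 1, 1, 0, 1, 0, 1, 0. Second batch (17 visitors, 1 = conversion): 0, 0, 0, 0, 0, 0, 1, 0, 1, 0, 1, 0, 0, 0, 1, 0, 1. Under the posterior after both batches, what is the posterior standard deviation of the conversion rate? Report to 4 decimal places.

The Beta prior is conjugate to a Binomial/Bernoulli likelihood; the update adds successes to α and failures to β.
After batch 1: Beta(5.43+26, 8.68+18) = Beta(31.43, 26.68).
After batch 2: Beta(31.43+5, 26.68+12) = Beta(36.43, 38.68).
Var = αβ/((α+β)²(α+β+1)) = 36.43·38.68/(75.11²·76.11) = 0.00328177; SD = √0.00328177 = 0.0573.

0.0573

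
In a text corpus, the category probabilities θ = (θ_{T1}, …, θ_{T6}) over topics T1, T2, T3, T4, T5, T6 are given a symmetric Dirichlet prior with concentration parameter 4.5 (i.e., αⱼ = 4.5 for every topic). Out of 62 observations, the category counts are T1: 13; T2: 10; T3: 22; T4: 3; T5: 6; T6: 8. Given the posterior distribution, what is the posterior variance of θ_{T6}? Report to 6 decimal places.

0.001341

The Dirichlet prior is conjugate to the Multinomial likelihood: each posterior αⱼ = prior αⱼ + observed count nⱼ.
Posterior concentration: (17.5, 14.5, 26.5, 7.5, 10.5, 12.5), total = 89.0.
Var[θ_j] = α_j(Σα−α_j)/((Σα)²(Σα+1)) = 12.5·76.5/(89.0²·90.0) = 0.001341.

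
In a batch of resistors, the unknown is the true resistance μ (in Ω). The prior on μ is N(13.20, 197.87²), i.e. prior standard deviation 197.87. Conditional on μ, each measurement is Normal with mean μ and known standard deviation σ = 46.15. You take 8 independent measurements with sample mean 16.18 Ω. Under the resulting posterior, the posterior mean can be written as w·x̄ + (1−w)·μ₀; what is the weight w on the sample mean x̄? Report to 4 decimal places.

For Normal data with known variance σ², a Normal(μ₀, σ₀²) prior on μ is conjugate. Posterior precision = 1/σ₀² + n/σ²; posterior mean is the precision-weighted average of μ₀ and x̄.
σ₀² = 197.87² = 39152.5369, σ² = 46.15² = 2129.8225. Prior precision 1/σ₀² = 1/39152.5369; data precision n/σ² = 8/2129.8225.
w = (n/σ²)/(1/σ₀² + n/σ²) = n·σ₀²/(σ² + n·σ₀²) = 8·39152.5369/(2129.8225 + 8·39152.5369) = 313220.2952/315350.1177 = 0.9932.

0.9932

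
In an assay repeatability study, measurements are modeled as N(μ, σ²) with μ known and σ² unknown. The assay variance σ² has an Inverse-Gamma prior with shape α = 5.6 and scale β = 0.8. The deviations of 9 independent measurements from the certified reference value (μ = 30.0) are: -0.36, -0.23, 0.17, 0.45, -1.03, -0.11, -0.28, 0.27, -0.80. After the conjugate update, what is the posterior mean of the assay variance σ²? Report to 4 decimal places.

0.2131

With known mean μ and an Inverse-Gamma(α, β) prior on σ², the Normal likelihood is conjugate: posterior is Inv-Gamma(α + n/2, β + Σ(xᵢ−μ)²/2).
Σ(xᵢ−μ)² = (-0.36)² + (-0.23)² + (0.17)² + (0.45)² + (-1.03)² + (-0.11)² + (-0.28)² + (0.27)² + (-0.80)² = 2.2782.
Posterior: Inv-Gamma(5.6 + 9/2, 0.8 + 2.2782/2) = Inv-Gamma(10.10, 1.93910).
E[σ²|data] = β/(α−1) = 1.93910/9.10 = 0.2131.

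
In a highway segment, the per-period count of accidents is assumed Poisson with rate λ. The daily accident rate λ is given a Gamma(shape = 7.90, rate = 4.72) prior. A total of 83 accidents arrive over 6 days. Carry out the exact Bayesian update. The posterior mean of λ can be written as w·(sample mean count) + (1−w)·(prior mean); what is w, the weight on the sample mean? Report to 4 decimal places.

With a Gamma(shape α, rate β) prior, the Poisson likelihood is conjugate: the posterior is Gamma(α + ΣXᵢ, β + n).
Posterior mean = (α₀+S)/(β₀+n) = [n/(β₀+n)]·(S/n) + [β₀/(β₀+n)]·(α₀/β₀), so only n and β₀ enter the weight.
Weight on data w = n/(β₀+n) = 6/(4.72+6) = 6/10.72 = 0.5597.

0.5597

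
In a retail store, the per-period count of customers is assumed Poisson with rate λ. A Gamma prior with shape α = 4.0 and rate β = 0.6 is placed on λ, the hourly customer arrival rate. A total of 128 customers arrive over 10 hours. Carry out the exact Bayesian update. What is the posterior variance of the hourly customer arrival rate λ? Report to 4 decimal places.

1.1748

With a Gamma(shape α, rate β) prior, the Poisson likelihood is conjugate: the posterior is Gamma(α + ΣXᵢ, β + n).
Posterior: Gamma(α+S, β+n) = Gamma(4.0+128, 0.6+10) = Gamma(132.0, 10.6).
Var = α/β² = 132.0/10.6² = 1.1748.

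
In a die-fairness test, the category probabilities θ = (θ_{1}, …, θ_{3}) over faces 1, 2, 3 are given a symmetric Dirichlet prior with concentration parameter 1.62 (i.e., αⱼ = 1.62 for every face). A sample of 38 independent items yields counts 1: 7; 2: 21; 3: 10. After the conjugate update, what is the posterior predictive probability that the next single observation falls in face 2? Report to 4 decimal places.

0.5278

The Dirichlet prior is conjugate to the Multinomial likelihood: each posterior αⱼ = prior αⱼ + observed count nⱼ.
Posterior concentration: (8.62, 22.62, 11.62), total = 42.86.
P(next = 2 | data) = α_{2}/Σα = 0.5278.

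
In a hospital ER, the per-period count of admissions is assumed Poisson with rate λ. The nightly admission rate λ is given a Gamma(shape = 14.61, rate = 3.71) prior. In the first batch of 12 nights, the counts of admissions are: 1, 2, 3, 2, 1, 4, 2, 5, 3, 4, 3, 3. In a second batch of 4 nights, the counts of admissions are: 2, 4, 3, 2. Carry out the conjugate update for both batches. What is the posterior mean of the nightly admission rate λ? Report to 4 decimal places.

2.9736

With a Gamma(shape α, rate β) prior, the Poisson likelihood is conjugate: the posterior is Gamma(α + ΣXᵢ, β + n).
Batch 1: sum of counts S = 33 over n = 12 nights.
After batch 1: Gamma(α+S, β+n) = Gamma(14.61+33, 3.71+12) = Gamma(47.61, 15.71).
Batch 2: sum of counts S = 11 over n = 4 nights.
After batch 2: Gamma(α+S, β+n) = Gamma(47.61+11, 15.71+4) = Gamma(58.61, 19.71).
Posterior mean = α/β = 58.61/19.71 = 2.9736.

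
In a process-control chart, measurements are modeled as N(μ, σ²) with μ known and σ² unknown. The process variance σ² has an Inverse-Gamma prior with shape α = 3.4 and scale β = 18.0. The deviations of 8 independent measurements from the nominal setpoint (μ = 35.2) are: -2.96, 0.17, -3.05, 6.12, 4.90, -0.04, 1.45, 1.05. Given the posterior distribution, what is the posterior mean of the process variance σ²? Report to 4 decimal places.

9.2784

With known mean μ and an Inverse-Gamma(α, β) prior on σ², the Normal likelihood is conjugate: posterior is Inv-Gamma(α + n/2, β + Σ(xᵢ−μ)²/2).
Σ(xᵢ−μ)² = (-2.96)² + (0.17)² + (-3.05)² + (6.12)² + (4.90)² + (-0.04)² + (1.45)² + (1.05)² = 82.7640.
Posterior: Inv-Gamma(3.4 + 8/2, 18.0 + 82.7640/2) = Inv-Gamma(7.40, 59.38200).
E[σ²|data] = β/(α−1) = 59.38200/6.40 = 9.2784.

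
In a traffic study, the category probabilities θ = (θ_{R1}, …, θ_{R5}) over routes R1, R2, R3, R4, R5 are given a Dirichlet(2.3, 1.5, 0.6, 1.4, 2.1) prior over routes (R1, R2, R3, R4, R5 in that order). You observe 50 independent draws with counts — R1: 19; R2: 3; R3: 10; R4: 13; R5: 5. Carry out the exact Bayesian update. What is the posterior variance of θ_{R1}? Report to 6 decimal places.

The Dirichlet prior is conjugate to the Multinomial likelihood: each posterior αⱼ = prior αⱼ + observed count nⱼ.
Posterior concentration: (21.3, 4.5, 10.6, 14.4, 7.1), total = 57.9.
Var[θ_j] = α_j(Σα−α_j)/((Σα)²(Σα+1)) = 21.3·36.6/(57.9²·58.9) = 0.003948.

0.003948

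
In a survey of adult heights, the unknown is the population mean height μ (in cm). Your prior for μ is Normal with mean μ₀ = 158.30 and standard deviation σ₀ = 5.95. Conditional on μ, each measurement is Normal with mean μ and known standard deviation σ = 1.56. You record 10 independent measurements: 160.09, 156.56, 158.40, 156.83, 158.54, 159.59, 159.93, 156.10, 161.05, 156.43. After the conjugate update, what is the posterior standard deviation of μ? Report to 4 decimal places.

0.4916

For Normal data with known variance σ², a Normal(μ₀, σ₀²) prior on μ is conjugate. Posterior precision = 1/σ₀² + n/σ²; posterior mean is the precision-weighted average of μ₀ and x̄.
σ₀² = 5.95² = 35.4025, σ² = 1.56² = 2.4336; σ² + n·σ₀² = 2.4336 + 10·35.4025 = 356.4586.
Posterior precision = 1/σ₀² + n/σ² = 1/35.4025 + 10/2.4336 = (σ² + n·σ₀²)/(σ₀²σ²) = 356.4586/(35.4025·2.4336); posterior variance σₙ² = σ₀²σ²/(σ² + n·σ₀²) = 35.4025·2.4336/356.4586 = 0.241699.
Posterior SD = √σₙ² = √(35.4025·2.4336/356.4586) = 0.4916.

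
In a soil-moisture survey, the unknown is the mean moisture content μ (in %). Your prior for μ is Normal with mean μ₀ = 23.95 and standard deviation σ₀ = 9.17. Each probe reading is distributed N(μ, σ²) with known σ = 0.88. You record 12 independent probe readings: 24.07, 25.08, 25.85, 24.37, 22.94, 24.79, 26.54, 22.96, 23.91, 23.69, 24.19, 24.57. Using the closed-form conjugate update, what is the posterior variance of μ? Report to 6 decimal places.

For Normal data with known variance σ², a Normal(μ₀, σ₀²) prior on μ is conjugate. Posterior precision = 1/σ₀² + n/σ²; posterior mean is the precision-weighted average of μ₀ and x̄.
σ₀² = 9.17² = 84.0889, σ² = 0.88² = 0.7744; σ² + n·σ₀² = 0.7744 + 12·84.0889 = 1009.8412.
Posterior precision = 1/σ₀² + n/σ² = 1/84.0889 + 12/0.7744 = (σ² + n·σ₀²)/(σ₀²σ²) = 1009.8412/(84.0889·0.7744); posterior variance σₙ² = σ₀²σ²/(σ² + n·σ₀²) = 84.0889·0.7744/1009.8412 = 0.064484.

0.064484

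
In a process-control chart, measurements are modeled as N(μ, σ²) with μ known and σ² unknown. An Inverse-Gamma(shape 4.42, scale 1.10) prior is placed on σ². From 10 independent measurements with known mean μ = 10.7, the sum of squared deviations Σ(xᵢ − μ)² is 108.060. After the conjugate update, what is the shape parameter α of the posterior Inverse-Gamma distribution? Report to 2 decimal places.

9.42

With known mean μ and an Inverse-Gamma(α, β) prior on σ², the Normal likelihood is conjugate: posterior is Inv-Gamma(α + n/2, β + Σ(xᵢ−μ)²/2).
Posterior: Inv-Gamma(4.42 + 10/2, 1.10 + 108.060/2) = Inv-Gamma(9.42, 55.1300).
Posterior α = 9.42.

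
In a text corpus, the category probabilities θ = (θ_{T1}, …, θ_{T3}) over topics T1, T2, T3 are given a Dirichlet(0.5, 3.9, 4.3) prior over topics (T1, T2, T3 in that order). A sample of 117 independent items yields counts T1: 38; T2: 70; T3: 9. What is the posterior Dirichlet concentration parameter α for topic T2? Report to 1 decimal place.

The Dirichlet prior is conjugate to the Multinomial likelihood: each posterior αⱼ = prior αⱼ + observed count nⱼ.
Posterior concentration: (38.5, 73.9, 13.3), total = 125.7.
α_{T2} = 3.9 + 70 = 73.9.

73.9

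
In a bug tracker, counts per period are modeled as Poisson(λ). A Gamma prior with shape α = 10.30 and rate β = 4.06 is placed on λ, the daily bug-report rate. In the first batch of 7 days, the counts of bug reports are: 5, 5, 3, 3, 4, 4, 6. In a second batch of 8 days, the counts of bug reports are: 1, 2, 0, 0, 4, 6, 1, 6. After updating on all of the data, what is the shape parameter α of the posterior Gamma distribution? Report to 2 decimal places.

With a Gamma(shape α, rate β) prior, the Poisson likelihood is conjugate: the posterior is Gamma(α + ΣXᵢ, β + n).
Batch 1: sum of counts S = 30 over n = 7 days.
After batch 1: Gamma(α+S, β+n) = Gamma(10.30+30, 4.06+7) = Gamma(40.30, 11.06).
Batch 2: sum of counts S = 20 over n = 8 days.
After batch 2: Gamma(α+S, β+n) = Gamma(40.30+20, 11.06+8) = Gamma(60.30, 19.06).
Posterior α = 60.30.

60.30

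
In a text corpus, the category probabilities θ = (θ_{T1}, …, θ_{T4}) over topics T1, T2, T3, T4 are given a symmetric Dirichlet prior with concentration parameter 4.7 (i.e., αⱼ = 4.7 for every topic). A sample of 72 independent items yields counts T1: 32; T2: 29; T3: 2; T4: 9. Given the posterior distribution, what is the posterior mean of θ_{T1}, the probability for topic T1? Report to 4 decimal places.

The Dirichlet prior is conjugate to the Multinomial likelihood: each posterior αⱼ = prior αⱼ + observed count nⱼ.
Posterior concentration: (36.7, 33.7, 6.7, 13.7), total = 90.8.
E[θ_{T1}|data] = α_{T1}/Σα = 36.7/90.8 = 0.4042.

0.4042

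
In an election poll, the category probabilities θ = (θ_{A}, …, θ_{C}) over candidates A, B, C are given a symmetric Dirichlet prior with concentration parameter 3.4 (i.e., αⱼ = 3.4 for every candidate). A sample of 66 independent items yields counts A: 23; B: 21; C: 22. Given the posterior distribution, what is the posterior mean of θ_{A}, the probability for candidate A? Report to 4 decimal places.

The Dirichlet prior is conjugate to the Multinomial likelihood: each posterior αⱼ = prior αⱼ + observed count nⱼ.
Posterior concentration: (26.4, 24.4, 25.4), total = 76.2.
E[θ_{A}|data] = α_{A}/Σα = 26.4/76.2 = 0.3465.

0.3465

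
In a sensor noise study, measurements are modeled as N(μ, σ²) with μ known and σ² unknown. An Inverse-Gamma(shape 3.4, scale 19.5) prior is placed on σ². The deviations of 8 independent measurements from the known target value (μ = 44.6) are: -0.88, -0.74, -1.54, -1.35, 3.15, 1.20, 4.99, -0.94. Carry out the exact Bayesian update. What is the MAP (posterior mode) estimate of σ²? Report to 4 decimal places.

With known mean μ and an Inverse-Gamma(α, β) prior on σ², the Normal likelihood is conjugate: posterior is Inv-Gamma(α + n/2, β + Σ(xᵢ−μ)²/2).
Σ(xᵢ−μ)² = (-0.88)² + (-0.74)² + (-1.54)² + (-1.35)² + (3.15)² + (1.20)² + (4.99)² + (-0.94)² = 42.6623.
Posterior: Inv-Gamma(3.4 + 8/2, 19.5 + 42.6623/2) = Inv-Gamma(7.40, 40.83115).
Mode = β/(α+1) = 40.83115/8.40 = 4.8609.

4.8609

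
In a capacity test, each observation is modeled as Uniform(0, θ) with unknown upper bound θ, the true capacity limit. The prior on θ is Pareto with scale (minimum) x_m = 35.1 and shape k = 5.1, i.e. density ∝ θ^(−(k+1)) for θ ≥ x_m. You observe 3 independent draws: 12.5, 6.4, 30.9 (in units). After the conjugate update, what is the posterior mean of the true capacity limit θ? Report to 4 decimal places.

A Pareto(scale x_m, shape k) prior on the upper bound θ of Uniform(0, θ) is conjugate: posterior is Pareto(max(x_m, max xᵢ), k + n).
Sample maximum = 30.9; prior scale x_m = 35.1 → posterior scale = max = 35.1.
Posterior shape = 5.1 + 3 = 8.1.
E[θ|data] = k·x_m/(k−1) = 8.1·35.1/7.1 = 40.0437.

40.0437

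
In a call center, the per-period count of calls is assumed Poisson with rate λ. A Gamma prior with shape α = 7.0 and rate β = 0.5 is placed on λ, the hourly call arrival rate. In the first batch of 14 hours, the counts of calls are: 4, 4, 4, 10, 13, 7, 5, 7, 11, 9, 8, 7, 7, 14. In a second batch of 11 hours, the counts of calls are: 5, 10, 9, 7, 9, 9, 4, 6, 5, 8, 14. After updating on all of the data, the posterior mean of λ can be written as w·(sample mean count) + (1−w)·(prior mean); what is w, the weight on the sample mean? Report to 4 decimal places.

With a Gamma(shape α, rate β) prior, the Poisson likelihood is conjugate: the posterior is Gamma(α + ΣXᵢ, β + n).
Total number of hours: n = 14 + 11 = 25.
Posterior mean = (α₀+S)/(β₀+n) = [n/(β₀+n)]·(S/n) + [β₀/(β₀+n)]·(α₀/β₀), so only n and β₀ enter the weight.
Weight on data w = n/(β₀+n) = 25/(0.5+25) = 25/25.5 = 0.9804.

0.9804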